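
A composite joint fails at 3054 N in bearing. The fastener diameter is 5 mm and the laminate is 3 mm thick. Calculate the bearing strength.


sigma_br = F/(d*h) = 3054/(5*3) = 203.6 MPa

203.6 MPa


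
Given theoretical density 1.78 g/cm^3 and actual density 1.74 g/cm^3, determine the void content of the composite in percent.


Void% = (rho_theo - rho_actual)/rho_theo * 100 = (1.78 - 1.74)/1.78 * 100 = 2.25%

2.25%


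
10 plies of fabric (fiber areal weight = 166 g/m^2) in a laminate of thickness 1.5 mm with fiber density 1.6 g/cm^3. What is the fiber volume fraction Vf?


Vf = n * FAW / (rho_f * h * 1000) = 10 * 166 / (1.6 * 1.5 * 1000) = 0.6917

0.6917


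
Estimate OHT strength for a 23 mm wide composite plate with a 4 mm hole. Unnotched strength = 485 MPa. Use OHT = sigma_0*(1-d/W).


OHT = sigma_0*(1-d/W) = 485*(1-4/23) = 400.7 MPa

400.7 MPa


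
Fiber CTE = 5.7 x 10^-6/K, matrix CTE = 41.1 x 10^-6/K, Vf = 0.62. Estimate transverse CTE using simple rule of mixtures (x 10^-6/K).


alpha_2 = alpha_f*Vf + alpha_m*(1-Vf) = 5.7*0.62 + 41.1*0.38 = 19.2 x 10^-6/K

19.2 x 10^-6/K


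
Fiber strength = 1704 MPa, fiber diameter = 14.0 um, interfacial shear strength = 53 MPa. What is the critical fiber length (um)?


Lc = sigma_f * d / (2 * tau_i) = 1704 * 14.0 / (2 * 53) = 225.1 um

225.1 um


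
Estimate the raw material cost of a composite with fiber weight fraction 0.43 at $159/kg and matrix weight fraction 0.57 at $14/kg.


Cost = cost_f*Wf + cost_m*Wm = 159*0.43 + 14*0.57 = $76.35/kg

$76.35/kg


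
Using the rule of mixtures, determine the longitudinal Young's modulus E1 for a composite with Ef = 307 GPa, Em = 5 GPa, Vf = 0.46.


E1 = Ef*Vf + Em*(1-Vf) = 307*0.46 + 5*0.54 = 143.92 GPa

143.92 GPa


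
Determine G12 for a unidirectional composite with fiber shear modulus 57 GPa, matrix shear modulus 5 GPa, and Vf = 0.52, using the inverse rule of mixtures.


1/G12 = Vf/Gf + (1-Vf)/Gm = 0.52/57 + 0.48/5
G12 = 9.51 GPa

9.51 GPa


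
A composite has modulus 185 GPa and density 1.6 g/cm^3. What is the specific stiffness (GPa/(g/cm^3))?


Specific stiffness = E/rho = 185/1.6 = 115.6 GPa/(g/cm^3)

115.6 GPa/(g/cm^3)


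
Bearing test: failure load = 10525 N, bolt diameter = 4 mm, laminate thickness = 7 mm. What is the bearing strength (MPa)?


sigma_br = F/(d*h) = 10525/(4*7) = 375.9 MPa

375.9 MPa


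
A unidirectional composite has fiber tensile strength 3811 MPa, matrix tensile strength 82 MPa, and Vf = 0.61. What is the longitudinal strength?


sigma_1 = sigma_f*Vf + sigma_m*(1-Vf) = 3811*0.61 + 82*0.39 = 2356.7 MPa

2356.7 MPa


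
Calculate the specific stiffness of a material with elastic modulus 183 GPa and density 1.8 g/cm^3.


Specific stiffness = E/rho = 183/1.8 = 101.7 GPa/(g/cm^3)

101.7 GPa/(g/cm^3)


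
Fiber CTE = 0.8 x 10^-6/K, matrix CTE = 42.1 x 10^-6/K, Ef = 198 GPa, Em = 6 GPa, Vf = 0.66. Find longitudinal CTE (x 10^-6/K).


E1 = Ef*Vf + Em*(1-Vf) = 132.72
alpha_1 = (alpha_f*Ef*Vf + alpha_m*Em*(1-Vf))/E1 = 1.43 x 10^-6/K

1.43 x 10^-6/K


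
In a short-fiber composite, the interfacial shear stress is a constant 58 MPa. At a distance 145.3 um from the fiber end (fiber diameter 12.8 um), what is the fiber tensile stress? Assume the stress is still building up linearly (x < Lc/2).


Force balance: sigma_f * (pi*d^2/4) = tau * (pi*d) * x  ->  sigma_f = 4 * tau * x / d
sigma_f = 4 * 58 * 145.3 / 12.8 = 2633.6 MPa

2633.6 MPa


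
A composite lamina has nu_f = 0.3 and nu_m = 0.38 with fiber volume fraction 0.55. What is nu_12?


nu_12 = nu_f*Vf + nu_m*(1-Vf) = 0.3*0.55 + 0.38*0.45 = 0.336

0.336


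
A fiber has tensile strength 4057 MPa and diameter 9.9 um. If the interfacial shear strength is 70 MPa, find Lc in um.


Lc = sigma_f * d / (2 * tau_i) = 4057 * 9.9 / (2 * 70) = 286.9 um

286.9 um


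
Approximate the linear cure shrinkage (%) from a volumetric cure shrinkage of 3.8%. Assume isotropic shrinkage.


Linear shrinkage ≈ vol_shrink/3 = 3.8/3 = 1.267%

1.267%


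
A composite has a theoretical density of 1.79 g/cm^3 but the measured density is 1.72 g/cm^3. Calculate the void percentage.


Void% = (rho_theo - rho_actual)/rho_theo * 100 = (1.79 - 1.72)/1.79 * 100 = 3.91%

3.91%


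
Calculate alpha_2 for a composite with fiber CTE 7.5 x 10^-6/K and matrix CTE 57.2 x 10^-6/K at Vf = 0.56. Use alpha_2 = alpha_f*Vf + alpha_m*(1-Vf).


alpha_2 = alpha_f*Vf + alpha_m*(1-Vf) = 7.5*0.56 + 57.2*0.44 = 29.4 x 10^-6/K

29.4 x 10^-6/K


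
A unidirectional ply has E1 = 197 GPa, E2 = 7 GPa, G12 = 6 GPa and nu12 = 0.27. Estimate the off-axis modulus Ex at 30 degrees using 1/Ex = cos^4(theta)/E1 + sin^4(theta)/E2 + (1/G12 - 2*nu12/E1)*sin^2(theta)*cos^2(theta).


cos^4(30) = 0.5625, sin^4(30) = 0.0625, sin^2(30)*cos^2(30) = 0.1875
1/G12 - 2*nu12/E1 = 1/6 - 2*0.27/197 = 0.163926 GPa^-1
1/Ex = 0.5625/197 + 0.0625/7 + 0.163926*0.1875 = 0.0425199 GPa^-1
Ex = 23.52 GPa

23.52 GPa


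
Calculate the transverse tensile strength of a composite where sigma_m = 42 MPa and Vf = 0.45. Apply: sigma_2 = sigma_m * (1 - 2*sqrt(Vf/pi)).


factor = 1 - 2*sqrt(0.45/pi) = 0.2431
sigma_2 = 42 * 0.2431 = 10.21 MPa

10.21 MPa


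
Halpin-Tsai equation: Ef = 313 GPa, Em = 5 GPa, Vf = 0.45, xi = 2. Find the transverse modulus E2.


eta = (Ef/Em - 1)/(Ef/Em + xi) = (62.6 - 1)/(62.6 + 2) = 0.9536
E2 = Em*(1+xi*eta*Vf)/(1-eta*Vf) = 16.27 GPa

16.27 GPa


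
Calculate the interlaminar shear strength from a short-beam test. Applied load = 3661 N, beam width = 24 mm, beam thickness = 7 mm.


ILSS = 3F/(4bh) = 3*3661/(4*24*7) = 16.34 MPa

16.34 MPa


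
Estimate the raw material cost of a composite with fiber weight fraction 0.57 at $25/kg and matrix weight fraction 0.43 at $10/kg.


Cost = cost_f*Wf + cost_m*Wm = 25*0.57 + 10*0.43 = $18.55/kg

$18.55/kg


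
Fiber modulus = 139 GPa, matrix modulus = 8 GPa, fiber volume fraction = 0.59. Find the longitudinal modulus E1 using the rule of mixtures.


E1 = Ef*Vf + Em*(1-Vf) = 139*0.59 + 8*0.41 = 85.29 GPa

85.29 GPa


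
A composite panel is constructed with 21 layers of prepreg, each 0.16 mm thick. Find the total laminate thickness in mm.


h = n * t_ply = 21 * 0.16 = 3.36 mm

3.36 mm


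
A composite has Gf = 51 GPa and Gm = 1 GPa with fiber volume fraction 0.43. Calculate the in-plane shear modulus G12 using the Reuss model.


1/G12 = Vf/Gf + (1-Vf)/Gm = 0.43/51 + 0.57/1
G12 = 1.73 GPa

1.73 GPa


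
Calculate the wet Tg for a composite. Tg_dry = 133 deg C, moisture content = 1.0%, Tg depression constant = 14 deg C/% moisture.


Tg_wet = Tg_dry - k*moisture = 133 - 14*1.0 = 119.0 deg C

119.0 deg C


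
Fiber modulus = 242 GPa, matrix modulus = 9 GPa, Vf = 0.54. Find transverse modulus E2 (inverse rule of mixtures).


1/E2 = Vf/Ef + (1-Vf)/Em = 0.54/242 + 0.46/9
E2 = 18.75 GPa

18.75 GPa


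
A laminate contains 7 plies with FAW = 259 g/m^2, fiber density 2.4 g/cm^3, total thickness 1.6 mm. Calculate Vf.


Vf = n * FAW / (rho_f * h * 1000) = 7 * 259 / (2.4 * 1.6 * 1000) = 0.4721

0.4721


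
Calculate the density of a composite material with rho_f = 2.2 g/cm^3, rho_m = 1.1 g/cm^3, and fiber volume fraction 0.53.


rho_c = rho_f*Vf + rho_m*(1-Vf) = 2.2*0.53 + 1.1*0.47 = 1.683 g/cm^3

1.683 g/cm^3


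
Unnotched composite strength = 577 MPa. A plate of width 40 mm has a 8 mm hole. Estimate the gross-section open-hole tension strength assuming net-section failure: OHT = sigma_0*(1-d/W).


OHT = sigma_0*(1-d/W) = 577*(1-8/40) = 461.6 MPa

461.6 MPa


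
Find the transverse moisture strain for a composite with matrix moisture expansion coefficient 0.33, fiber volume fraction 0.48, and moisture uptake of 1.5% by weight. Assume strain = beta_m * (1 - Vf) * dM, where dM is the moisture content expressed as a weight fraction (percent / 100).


dM = 1.5/100 = 0.015
strain = beta_m * (1-Vf) * dM = 0.33 * 0.52 * 0.015 = 0.002574

0.002574


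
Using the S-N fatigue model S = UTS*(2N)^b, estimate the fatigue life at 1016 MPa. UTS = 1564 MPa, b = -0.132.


N = 0.5 * (S/UTS)^(1/b) = 0.5 * (1016/1564)^(1/-0.132) = 13.1291 cycles

13.1291 cycles


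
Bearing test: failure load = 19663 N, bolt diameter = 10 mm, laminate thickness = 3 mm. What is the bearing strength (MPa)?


sigma_br = F/(d*h) = 19663/(10*3) = 655.4 MPa

655.4 MPa


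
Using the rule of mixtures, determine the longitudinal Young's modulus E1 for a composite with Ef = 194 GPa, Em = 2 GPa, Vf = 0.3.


E1 = Ef*Vf + Em*(1-Vf) = 194*0.3 + 2*0.7 = 59.6 GPa

59.6 GPa


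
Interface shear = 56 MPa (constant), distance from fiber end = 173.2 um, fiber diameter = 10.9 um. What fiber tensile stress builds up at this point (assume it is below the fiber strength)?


Force balance: sigma_f * (pi*d^2/4) = tau * (pi*d) * x  ->  sigma_f = 4 * tau * x / d
sigma_f = 4 * 56 * 173.2 / 10.9 = 3559.3 MPa

3559.3 MPa


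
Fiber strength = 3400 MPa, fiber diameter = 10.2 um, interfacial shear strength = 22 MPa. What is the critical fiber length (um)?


Lc = sigma_f * d / (2 * tau_i) = 3400 * 10.2 / (2 * 22) = 788.2 um

788.2 um


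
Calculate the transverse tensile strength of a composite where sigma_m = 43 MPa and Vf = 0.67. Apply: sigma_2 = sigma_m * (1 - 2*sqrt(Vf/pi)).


factor = 1 - 2*sqrt(0.67/pi) = 0.0764
sigma_2 = 43 * 0.0764 = 3.28 MPa

3.28 MPa


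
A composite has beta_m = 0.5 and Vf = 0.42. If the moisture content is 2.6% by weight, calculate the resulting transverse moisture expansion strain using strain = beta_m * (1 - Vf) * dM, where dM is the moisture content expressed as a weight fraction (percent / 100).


dM = 2.6/100 = 0.026
strain = beta_m * (1-Vf) * dM = 0.5 * 0.58 * 0.026 = 0.00754

0.00754


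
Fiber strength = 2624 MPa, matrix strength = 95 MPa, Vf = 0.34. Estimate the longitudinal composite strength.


sigma_1 = sigma_f*Vf + sigma_m*(1-Vf) = 2624*0.34 + 95*0.66 = 954.9 MPa

954.9 MPa


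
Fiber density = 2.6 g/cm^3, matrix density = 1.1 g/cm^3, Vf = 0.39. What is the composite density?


rho_c = rho_f*Vf + rho_m*(1-Vf) = 2.6*0.39 + 1.1*0.61 = 1.685 g/cm^3

1.685 g/cm^3


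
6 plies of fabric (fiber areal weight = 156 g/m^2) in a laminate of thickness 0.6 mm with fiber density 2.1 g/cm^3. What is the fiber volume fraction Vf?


Vf = n * FAW / (rho_f * h * 1000) = 6 * 156 / (2.1 * 0.6 * 1000) = 0.7429

0.7429


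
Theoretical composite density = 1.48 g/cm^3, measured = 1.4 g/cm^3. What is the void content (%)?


Void% = (rho_theo - rho_actual)/rho_theo * 100 = (1.48 - 1.4)/1.48 * 100 = 5.41%

5.41%


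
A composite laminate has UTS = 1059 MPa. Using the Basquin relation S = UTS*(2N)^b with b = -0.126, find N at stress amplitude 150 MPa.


N = 0.5 * (S/UTS)^(1/b) = 0.5 * (150/1059)^(1/-0.126) = 2.7259e+06 cycles

2.7259e+06 cycles


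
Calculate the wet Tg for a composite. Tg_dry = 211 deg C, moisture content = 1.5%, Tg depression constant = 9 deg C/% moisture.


Tg_wet = Tg_dry - k*moisture = 211 - 9*1.5 = 197.5 deg C

197.5 deg C


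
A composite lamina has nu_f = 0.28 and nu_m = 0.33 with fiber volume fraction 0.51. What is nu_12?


nu_12 = nu_f*Vf + nu_m*(1-Vf) = 0.28*0.51 + 0.33*0.49 = 0.3045

0.3045


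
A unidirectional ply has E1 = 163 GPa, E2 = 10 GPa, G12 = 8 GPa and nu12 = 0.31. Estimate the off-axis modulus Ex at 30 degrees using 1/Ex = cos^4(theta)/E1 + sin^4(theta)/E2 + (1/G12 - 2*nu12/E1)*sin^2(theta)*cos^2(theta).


cos^4(30) = 0.5625, sin^4(30) = 0.0625, sin^2(30)*cos^2(30) = 0.1875
1/G12 - 2*nu12/E1 = 1/8 - 2*0.31/163 = 0.121196 GPa^-1
1/Ex = 0.5625/163 + 0.0625/10 + 0.121196*0.1875 = 0.0324252 GPa^-1
Ex = 30.84 GPa

30.84 GPa


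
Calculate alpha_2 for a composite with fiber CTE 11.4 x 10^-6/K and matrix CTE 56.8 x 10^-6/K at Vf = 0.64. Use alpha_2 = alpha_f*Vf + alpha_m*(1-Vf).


alpha_2 = alpha_f*Vf + alpha_m*(1-Vf) = 11.4*0.64 + 56.8*0.36 = 27.7 x 10^-6/K

27.7 x 10^-6/K


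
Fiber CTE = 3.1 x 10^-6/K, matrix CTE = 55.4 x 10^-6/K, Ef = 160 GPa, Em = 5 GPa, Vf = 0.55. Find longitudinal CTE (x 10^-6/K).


E1 = Ef*Vf + Em*(1-Vf) = 90.25
alpha_1 = (alpha_f*Ef*Vf + alpha_m*Em*(1-Vf))/E1 = 4.4 x 10^-6/K

4.4 x 10^-6/K


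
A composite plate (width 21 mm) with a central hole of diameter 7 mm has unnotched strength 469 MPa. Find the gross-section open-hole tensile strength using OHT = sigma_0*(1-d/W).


OHT = sigma_0*(1-d/W) = 469*(1-7/21) = 312.7 MPa

312.7 MPa


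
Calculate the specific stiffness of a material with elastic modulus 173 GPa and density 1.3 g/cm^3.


Specific stiffness = E/rho = 173/1.3 = 133.1 GPa/(g/cm^3)

133.1 GPa/(g/cm^3)


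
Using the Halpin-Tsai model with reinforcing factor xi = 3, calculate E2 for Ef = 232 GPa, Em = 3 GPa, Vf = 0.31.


eta = (Ef/Em - 1)/(Ef/Em + xi) = (77.3333 - 1)/(77.3333 + 3) = 0.9502
E2 = Em*(1+xi*eta*Vf)/(1-eta*Vf) = 8.01 GPa

8.01 GPa


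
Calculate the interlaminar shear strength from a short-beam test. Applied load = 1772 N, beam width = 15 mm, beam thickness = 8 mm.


ILSS = 3F/(4bh) = 3*1772/(4*15*8) = 11.08 MPa

11.08 MPa


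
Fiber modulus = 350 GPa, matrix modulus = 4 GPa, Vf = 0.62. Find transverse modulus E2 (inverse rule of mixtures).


1/E2 = Vf/Ef + (1-Vf)/Em = 0.62/350 + 0.38/4
E2 = 10.33 GPa

10.33 GPa


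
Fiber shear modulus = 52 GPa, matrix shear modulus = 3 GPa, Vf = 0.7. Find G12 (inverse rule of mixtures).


1/G12 = Vf/Gf + (1-Vf)/Gm = 0.7/52 + 0.3/3
G12 = 8.81 GPa

8.81 GPa


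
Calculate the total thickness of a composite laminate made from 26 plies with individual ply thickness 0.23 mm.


h = n * t_ply = 26 * 0.23 = 5.98 mm

5.98 mm


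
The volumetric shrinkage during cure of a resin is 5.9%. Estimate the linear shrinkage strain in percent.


Linear shrinkage ≈ vol_shrink/3 = 5.9/3 = 1.967%

1.967%


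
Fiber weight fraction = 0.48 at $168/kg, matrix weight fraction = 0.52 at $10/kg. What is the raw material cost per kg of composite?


Cost = cost_f*Wf + cost_m*Wm = 168*0.48 + 10*0.52 = $85.84/kg

$85.84/kg


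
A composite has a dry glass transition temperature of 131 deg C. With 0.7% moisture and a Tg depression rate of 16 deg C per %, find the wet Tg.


Tg_wet = Tg_dry - k*moisture = 131 - 16*0.7 = 119.8 deg C

119.8 deg C


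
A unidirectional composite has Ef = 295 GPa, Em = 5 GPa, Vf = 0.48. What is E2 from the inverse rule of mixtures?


1/E2 = Vf/Ef + (1-Vf)/Em = 0.48/295 + 0.52/5
E2 = 9.47 GPa

9.47 GPa


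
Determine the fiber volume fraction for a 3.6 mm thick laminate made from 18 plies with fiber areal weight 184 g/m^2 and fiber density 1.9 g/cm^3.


Vf = n * FAW / (rho_f * h * 1000) = 18 * 184 / (1.9 * 3.6 * 1000) = 0.4842

0.4842


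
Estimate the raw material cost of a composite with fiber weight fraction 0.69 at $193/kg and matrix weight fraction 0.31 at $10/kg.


Cost = cost_f*Wf + cost_m*Wm = 193*0.69 + 10*0.31 = $136.27/kg

$136.27/kg


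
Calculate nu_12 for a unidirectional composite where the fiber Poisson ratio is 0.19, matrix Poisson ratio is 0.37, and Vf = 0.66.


nu_12 = nu_f*Vf + nu_m*(1-Vf) = 0.19*0.66 + 0.37*0.34 = 0.2512

0.2512


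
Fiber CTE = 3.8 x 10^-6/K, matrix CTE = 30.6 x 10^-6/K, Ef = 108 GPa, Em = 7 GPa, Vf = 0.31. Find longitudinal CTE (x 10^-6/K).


E1 = Ef*Vf + Em*(1-Vf) = 38.31
alpha_1 = (alpha_f*Ef*Vf + alpha_m*Em*(1-Vf))/E1 = 7.18 x 10^-6/K

7.18 x 10^-6/K


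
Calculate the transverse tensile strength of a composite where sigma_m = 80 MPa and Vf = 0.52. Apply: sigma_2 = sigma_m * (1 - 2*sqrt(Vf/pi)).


factor = 1 - 2*sqrt(0.52/pi) = 0.1863
sigma_2 = 80 * 0.1863 = 14.91 MPa

14.91 MPa


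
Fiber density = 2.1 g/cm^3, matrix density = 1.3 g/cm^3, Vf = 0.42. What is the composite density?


rho_c = rho_f*Vf + rho_m*(1-Vf) = 2.1*0.42 + 1.3*0.58 = 1.636 g/cm^3

1.636 g/cm^3


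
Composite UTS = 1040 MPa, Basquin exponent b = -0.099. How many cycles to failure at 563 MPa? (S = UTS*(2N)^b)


N = 0.5 * (S/UTS)^(1/b) = 0.5 * (563/1040)^(1/-0.099) = 246.1167 cycles

246.1167 cycles


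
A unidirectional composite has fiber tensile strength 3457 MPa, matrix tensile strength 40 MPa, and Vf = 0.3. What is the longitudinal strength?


sigma_1 = sigma_f*Vf + sigma_m*(1-Vf) = 3457*0.3 + 40*0.7 = 1065.1 MPa

1065.1 MPa


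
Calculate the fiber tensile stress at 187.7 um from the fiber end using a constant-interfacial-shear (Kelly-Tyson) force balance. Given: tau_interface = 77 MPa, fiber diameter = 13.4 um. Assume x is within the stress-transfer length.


Force balance: sigma_f * (pi*d^2/4) = tau * (pi*d) * x  ->  sigma_f = 4 * tau * x / d
sigma_f = 4 * 77 * 187.7 / 13.4 = 4314.3 MPa

4314.3 MPa


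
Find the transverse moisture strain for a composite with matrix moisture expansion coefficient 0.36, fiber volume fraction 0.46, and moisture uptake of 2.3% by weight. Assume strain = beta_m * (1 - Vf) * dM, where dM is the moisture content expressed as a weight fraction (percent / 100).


dM = 2.3/100 = 0.023
strain = beta_m * (1-Vf) * dM = 0.36 * 0.54 * 0.023 = 0.0044712

0.0044712


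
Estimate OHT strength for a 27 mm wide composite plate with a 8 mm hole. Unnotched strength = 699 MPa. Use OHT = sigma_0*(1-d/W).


OHT = sigma_0*(1-d/W) = 699*(1-8/27) = 491.9 MPa

491.9 MPa


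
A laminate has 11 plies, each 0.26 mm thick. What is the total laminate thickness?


h = n * t_ply = 11 * 0.26 = 2.86 mm

2.86 mm


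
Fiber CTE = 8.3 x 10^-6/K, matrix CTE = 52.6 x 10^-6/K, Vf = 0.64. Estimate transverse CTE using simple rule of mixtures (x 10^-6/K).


alpha_2 = alpha_f*Vf + alpha_m*(1-Vf) = 8.3*0.64 + 52.6*0.36 = 24.2 x 10^-6/K

24.2 x 10^-6/K


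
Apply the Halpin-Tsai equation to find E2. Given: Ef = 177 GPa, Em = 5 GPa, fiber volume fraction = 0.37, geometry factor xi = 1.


eta = (Ef/Em - 1)/(Ef/Em + xi) = (35.4 - 1)/(35.4 + 1) = 0.9451
E2 = Em*(1+xi*eta*Vf)/(1-eta*Vf) = 10.38 GPa

10.38 GPa


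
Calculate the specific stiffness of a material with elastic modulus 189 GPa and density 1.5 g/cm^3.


Specific stiffness = E/rho = 189/1.5 = 126.0 GPa/(g/cm^3)

126.0 GPa/(g/cm^3)


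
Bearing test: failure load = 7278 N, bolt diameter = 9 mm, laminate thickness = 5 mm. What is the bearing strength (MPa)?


sigma_br = F/(d*h) = 7278/(9*5) = 161.7 MPa

161.7 MPa


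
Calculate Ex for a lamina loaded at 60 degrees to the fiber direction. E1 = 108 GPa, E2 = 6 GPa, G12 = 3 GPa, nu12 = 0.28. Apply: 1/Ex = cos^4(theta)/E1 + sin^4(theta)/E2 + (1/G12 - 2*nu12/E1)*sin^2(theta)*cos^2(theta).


cos^4(60) = 0.0625, sin^4(60) = 0.5625, sin^2(60)*cos^2(60) = 0.1875
1/G12 - 2*nu12/E1 = 1/3 - 2*0.28/108 = 0.328148 GPa^-1
1/Ex = 0.0625/108 + 0.5625/6 + 0.328148*0.1875 = 0.1558565 GPa^-1
Ex = 6.42 GPa

6.42 GPa


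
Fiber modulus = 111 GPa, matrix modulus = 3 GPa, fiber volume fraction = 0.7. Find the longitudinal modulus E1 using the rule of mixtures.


E1 = Ef*Vf + Em*(1-Vf) = 111*0.7 + 3*0.3 = 78.6 GPa

78.6 GPa


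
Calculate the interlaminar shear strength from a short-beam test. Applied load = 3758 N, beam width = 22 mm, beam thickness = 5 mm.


ILSS = 3F/(4bh) = 3*3758/(4*22*5) = 25.62 MPa

25.62 MPa


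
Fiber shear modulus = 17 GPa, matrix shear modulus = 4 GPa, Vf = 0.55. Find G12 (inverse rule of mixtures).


1/G12 = Vf/Gf + (1-Vf)/Gm = 0.55/17 + 0.45/4
G12 = 6.9 GPa

6.9 GPa


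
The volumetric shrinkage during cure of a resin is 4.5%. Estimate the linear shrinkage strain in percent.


Linear shrinkage ≈ vol_shrink/3 = 4.5/3 = 1.5%

1.5%


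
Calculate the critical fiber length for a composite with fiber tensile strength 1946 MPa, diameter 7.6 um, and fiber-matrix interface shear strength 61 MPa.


Lc = sigma_f * d / (2 * tau_i) = 1946 * 7.6 / (2 * 61) = 121.2 um

121.2 um


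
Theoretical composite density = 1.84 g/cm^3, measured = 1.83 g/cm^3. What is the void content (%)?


Void% = (rho_theo - rho_actual)/rho_theo * 100 = (1.84 - 1.83)/1.84 * 100 = 0.54%

0.54%


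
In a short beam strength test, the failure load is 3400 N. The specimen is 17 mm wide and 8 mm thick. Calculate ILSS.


ILSS = 3F/(4bh) = 3*3400/(4*17*8) = 18.75 MPa

18.75 MPa


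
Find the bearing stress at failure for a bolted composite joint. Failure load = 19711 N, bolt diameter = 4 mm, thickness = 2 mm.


sigma_br = F/(d*h) = 19711/(4*2) = 2463.9 MPa

2463.9 MPa


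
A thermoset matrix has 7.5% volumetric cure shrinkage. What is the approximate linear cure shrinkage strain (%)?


Linear shrinkage ≈ vol_shrink/3 = 7.5/3 = 2.5%

2.5%


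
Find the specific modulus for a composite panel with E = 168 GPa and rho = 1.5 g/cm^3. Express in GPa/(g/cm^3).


Specific stiffness = E/rho = 168/1.5 = 112.0 GPa/(g/cm^3)

112.0 GPa/(g/cm^3)


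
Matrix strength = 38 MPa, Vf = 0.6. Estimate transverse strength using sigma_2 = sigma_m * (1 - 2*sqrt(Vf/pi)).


factor = 1 - 2*sqrt(0.6/pi) = 0.126
sigma_2 = 38 * 0.126 = 4.79 MPa

4.79 MPa


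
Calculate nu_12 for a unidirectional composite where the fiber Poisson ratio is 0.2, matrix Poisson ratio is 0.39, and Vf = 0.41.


nu_12 = nu_f*Vf + nu_m*(1-Vf) = 0.2*0.41 + 0.39*0.59 = 0.3121

0.3121


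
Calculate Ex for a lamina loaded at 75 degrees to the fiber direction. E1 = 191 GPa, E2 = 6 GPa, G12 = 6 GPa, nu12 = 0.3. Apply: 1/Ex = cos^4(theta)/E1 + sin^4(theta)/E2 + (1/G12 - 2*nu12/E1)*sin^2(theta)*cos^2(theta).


cos^4(75) = 0.004487, sin^4(75) = 0.870513, sin^2(75)*cos^2(75) = 0.0625
1/G12 - 2*nu12/E1 = 1/6 - 2*0.3/191 = 0.163525 GPa^-1
1/Ex = 0.004487/191 + 0.870513/6 + 0.163525*0.0625 = 0.1553293 GPa^-1
Ex = 6.44 GPa

6.44 GPa


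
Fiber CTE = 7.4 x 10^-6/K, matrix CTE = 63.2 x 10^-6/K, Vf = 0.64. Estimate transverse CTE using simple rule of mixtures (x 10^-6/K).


alpha_2 = alpha_f*Vf + alpha_m*(1-Vf) = 7.4*0.64 + 63.2*0.36 = 27.5 x 10^-6/K

27.5 x 10^-6/K


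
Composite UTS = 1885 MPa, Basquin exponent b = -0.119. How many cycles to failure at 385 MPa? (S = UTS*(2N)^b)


N = 0.5 * (S/UTS)^(1/b) = 0.5 * (385/1885)^(1/-0.119) = 313353.1611 cycles

313353.1611 cycles


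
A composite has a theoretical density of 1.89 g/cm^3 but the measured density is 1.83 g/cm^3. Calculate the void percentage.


Void% = (rho_theo - rho_actual)/rho_theo * 100 = (1.89 - 1.83)/1.89 * 100 = 3.17%

3.17%


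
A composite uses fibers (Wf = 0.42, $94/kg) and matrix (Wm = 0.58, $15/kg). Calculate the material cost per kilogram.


Cost = cost_f*Wf + cost_m*Wm = 94*0.42 + 15*0.58 = $48.18/kg

$48.18/kg


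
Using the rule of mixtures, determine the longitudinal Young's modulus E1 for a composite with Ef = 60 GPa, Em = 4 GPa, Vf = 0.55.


E1 = Ef*Vf + Em*(1-Vf) = 60*0.55 + 4*0.45 = 34.8 GPa

34.8 GPa


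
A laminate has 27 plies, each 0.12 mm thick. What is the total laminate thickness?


h = n * t_ply = 27 * 0.12 = 3.24 mm

3.24 mm


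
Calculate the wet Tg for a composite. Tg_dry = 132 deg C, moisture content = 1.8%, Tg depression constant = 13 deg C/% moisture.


Tg_wet = Tg_dry - k*moisture = 132 - 13*1.8 = 108.6 deg C

108.6 deg C


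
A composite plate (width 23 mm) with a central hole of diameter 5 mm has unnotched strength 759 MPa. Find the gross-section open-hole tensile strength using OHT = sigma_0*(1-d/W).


OHT = sigma_0*(1-d/W) = 759*(1-5/23) = 594.0 MPa

594.0 MPa


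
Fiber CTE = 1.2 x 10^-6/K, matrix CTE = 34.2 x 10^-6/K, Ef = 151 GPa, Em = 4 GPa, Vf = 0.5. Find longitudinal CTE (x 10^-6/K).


E1 = Ef*Vf + Em*(1-Vf) = 77.5
alpha_1 = (alpha_f*Ef*Vf + alpha_m*Em*(1-Vf))/E1 = 2.05 x 10^-6/K

2.05 x 10^-6/K


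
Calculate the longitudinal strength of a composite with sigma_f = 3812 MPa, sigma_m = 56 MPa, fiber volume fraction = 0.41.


sigma_1 = sigma_f*Vf + sigma_m*(1-Vf) = 3812*0.41 + 56*0.59 = 1596.0 MPa

1596.0 MPa


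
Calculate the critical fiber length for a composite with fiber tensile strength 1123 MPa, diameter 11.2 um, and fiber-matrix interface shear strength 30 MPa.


Lc = sigma_f * d / (2 * tau_i) = 1123 * 11.2 / (2 * 30) = 209.6 um

209.6 um


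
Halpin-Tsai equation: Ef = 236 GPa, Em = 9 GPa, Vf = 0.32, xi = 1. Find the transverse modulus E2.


eta = (Ef/Em - 1)/(Ef/Em + xi) = (26.2222 - 1)/(26.2222 + 1) = 0.9265
E2 = Em*(1+xi*eta*Vf)/(1-eta*Vf) = 16.59 GPa

16.59 GPa


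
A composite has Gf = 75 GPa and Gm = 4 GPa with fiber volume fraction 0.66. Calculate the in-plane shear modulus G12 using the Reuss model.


1/G12 = Vf/Gf + (1-Vf)/Gm = 0.66/75 + 0.34/4
G12 = 10.66 GPa

10.66 GPa


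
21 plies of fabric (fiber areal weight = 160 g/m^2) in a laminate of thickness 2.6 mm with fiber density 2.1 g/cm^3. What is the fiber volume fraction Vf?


Vf = n * FAW / (rho_f * h * 1000) = 21 * 160 / (2.1 * 2.6 * 1000) = 0.6154

0.6154


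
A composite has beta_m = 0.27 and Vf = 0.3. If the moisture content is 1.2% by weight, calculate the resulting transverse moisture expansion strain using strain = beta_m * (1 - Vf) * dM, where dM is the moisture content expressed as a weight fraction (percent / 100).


dM = 1.2/100 = 0.012
strain = beta_m * (1-Vf) * dM = 0.27 * 0.7 * 0.012 = 0.002268

0.002268


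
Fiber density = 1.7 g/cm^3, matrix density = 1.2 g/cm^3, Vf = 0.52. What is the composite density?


rho_c = rho_f*Vf + rho_m*(1-Vf) = 1.7*0.52 + 1.2*0.48 = 1.46 g/cm^3

1.46 g/cm^3


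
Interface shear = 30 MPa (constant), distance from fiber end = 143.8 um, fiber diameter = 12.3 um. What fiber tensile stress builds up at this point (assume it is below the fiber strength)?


Force balance: sigma_f * (pi*d^2/4) = tau * (pi*d) * x  ->  sigma_f = 4 * tau * x / d
sigma_f = 4 * 30 * 143.8 / 12.3 = 1402.9 MPa

1402.9 MPa


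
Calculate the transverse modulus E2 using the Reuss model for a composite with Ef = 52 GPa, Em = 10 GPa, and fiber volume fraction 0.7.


1/E2 = Vf/Ef + (1-Vf)/Em = 0.7/52 + 0.3/10
E2 = 23.01 GPa

23.01 GPa


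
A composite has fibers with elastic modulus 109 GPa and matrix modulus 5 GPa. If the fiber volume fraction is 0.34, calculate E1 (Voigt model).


E1 = Ef*Vf + Em*(1-Vf) = 109*0.34 + 5*0.66 = 40.36 GPa

40.36 GPa


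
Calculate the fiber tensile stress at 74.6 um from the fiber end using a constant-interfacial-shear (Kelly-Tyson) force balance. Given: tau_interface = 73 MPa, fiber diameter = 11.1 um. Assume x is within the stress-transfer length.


Force balance: sigma_f * (pi*d^2/4) = tau * (pi*d) * x  ->  sigma_f = 4 * tau * x / d
sigma_f = 4 * 73 * 74.6 / 11.1 = 1962.5 MPa

1962.5 MPa


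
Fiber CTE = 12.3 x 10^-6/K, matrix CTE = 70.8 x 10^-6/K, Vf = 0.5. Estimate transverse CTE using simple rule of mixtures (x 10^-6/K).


alpha_2 = alpha_f*Vf + alpha_m*(1-Vf) = 12.3*0.5 + 70.8*0.5 = 41.6 x 10^-6/K

41.6 x 10^-6/K


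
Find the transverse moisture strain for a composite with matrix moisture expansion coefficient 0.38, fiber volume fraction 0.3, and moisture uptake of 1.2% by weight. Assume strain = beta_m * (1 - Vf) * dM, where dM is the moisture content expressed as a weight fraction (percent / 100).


dM = 1.2/100 = 0.012
strain = beta_m * (1-Vf) * dM = 0.38 * 0.7 * 0.012 = 0.003192

0.003192


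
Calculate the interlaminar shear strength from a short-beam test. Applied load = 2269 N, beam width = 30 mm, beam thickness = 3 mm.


ILSS = 3F/(4bh) = 3*2269/(4*30*3) = 18.91 MPa

18.91 MPa


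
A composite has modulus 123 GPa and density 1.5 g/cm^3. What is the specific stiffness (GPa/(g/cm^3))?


Specific stiffness = E/rho = 123/1.5 = 82.0 GPa/(g/cm^3)

82.0 GPa/(g/cm^3)


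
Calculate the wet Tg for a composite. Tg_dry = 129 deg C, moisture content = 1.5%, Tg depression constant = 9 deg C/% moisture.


Tg_wet = Tg_dry - k*moisture = 129 - 9*1.5 = 115.5 deg C

115.5 deg C


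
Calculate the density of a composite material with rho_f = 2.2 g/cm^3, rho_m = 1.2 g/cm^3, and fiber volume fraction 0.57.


rho_c = rho_f*Vf + rho_m*(1-Vf) = 2.2*0.57 + 1.2*0.43 = 1.77 g/cm^3

1.77 g/cm^3


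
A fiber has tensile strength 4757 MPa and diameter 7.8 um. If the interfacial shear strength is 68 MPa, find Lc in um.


Lc = sigma_f * d / (2 * tau_i) = 4757 * 7.8 / (2 * 68) = 272.8 um

272.8 um


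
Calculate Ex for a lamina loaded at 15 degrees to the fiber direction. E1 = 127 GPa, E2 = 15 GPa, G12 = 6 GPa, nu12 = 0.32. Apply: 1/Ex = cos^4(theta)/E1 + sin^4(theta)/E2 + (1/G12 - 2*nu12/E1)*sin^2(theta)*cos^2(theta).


cos^4(15) = 0.870513, sin^4(15) = 0.004487, sin^2(15)*cos^2(15) = 0.0625
1/G12 - 2*nu12/E1 = 1/6 - 2*0.32/127 = 0.161627 GPa^-1
1/Ex = 0.870513/127 + 0.004487/15 + 0.161627*0.0625 = 0.0172553 GPa^-1
Ex = 57.95 GPa

57.95 GPa


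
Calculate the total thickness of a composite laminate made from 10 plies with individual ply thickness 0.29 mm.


h = n * t_ply = 10 * 0.29 = 2.9 mm

2.9 mm


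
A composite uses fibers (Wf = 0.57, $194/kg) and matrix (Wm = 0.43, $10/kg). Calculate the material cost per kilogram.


Cost = cost_f*Wf + cost_m*Wm = 194*0.57 + 10*0.43 = $114.88/kg

$114.88/kg


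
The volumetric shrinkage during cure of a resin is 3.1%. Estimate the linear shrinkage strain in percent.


Linear shrinkage ≈ vol_shrink/3 = 3.1/3 = 1.033%

1.033%


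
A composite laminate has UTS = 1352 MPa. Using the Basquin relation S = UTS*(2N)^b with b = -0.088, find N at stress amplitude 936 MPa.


N = 0.5 * (S/UTS)^(1/b) = 0.5 * (936/1352)^(1/-0.088) = 32.6402 cycles

32.6402 cycles


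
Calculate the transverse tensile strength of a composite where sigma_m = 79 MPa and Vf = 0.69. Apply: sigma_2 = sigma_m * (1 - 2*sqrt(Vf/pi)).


factor = 1 - 2*sqrt(0.69/pi) = 0.0627
sigma_2 = 79 * 0.0627 = 4.95 MPa

4.95 MPa


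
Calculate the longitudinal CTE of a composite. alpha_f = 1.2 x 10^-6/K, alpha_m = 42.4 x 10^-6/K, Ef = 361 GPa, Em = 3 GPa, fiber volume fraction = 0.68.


E1 = Ef*Vf + Em*(1-Vf) = 246.44
alpha_1 = (alpha_f*Ef*Vf + alpha_m*Em*(1-Vf))/E1 = 1.36 x 10^-6/K

1.36 x 10^-6/K


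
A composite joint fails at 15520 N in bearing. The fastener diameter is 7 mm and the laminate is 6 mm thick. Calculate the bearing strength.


sigma_br = F/(d*h) = 15520/(7*6) = 369.5 MPa

369.5 MPa


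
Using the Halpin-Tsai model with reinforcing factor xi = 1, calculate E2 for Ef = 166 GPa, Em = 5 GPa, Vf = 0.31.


eta = (Ef/Em - 1)/(Ef/Em + xi) = (33.2 - 1)/(33.2 + 1) = 0.9415
E2 = Em*(1+xi*eta*Vf)/(1-eta*Vf) = 9.12 GPa

9.12 GPa


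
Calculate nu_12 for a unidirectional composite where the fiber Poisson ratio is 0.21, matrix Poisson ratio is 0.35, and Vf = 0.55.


nu_12 = nu_f*Vf + nu_m*(1-Vf) = 0.21*0.55 + 0.35*0.45 = 0.273

0.273


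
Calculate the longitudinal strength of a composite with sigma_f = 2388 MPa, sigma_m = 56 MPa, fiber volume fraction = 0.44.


sigma_1 = sigma_f*Vf + sigma_m*(1-Vf) = 2388*0.44 + 56*0.56 = 1082.1 MPa

1082.1 MPa


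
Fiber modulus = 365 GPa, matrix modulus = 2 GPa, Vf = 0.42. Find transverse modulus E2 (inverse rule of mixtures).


1/E2 = Vf/Ef + (1-Vf)/Em = 0.42/365 + 0.58/2
E2 = 3.43 GPa

3.43 GPa


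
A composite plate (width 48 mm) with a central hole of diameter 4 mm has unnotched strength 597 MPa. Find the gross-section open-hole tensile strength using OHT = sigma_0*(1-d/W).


OHT = sigma_0*(1-d/W) = 597*(1-4/48) = 547.3 MPa

547.3 MPa


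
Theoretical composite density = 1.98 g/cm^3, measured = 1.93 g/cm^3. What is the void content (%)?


Void% = (rho_theo - rho_actual)/rho_theo * 100 = (1.98 - 1.93)/1.98 * 100 = 2.53%

2.53%


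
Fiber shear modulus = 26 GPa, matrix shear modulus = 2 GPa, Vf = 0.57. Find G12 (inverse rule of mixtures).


1/G12 = Vf/Gf + (1-Vf)/Gm = 0.57/26 + 0.43/2
G12 = 4.22 GPa

4.22 GPa


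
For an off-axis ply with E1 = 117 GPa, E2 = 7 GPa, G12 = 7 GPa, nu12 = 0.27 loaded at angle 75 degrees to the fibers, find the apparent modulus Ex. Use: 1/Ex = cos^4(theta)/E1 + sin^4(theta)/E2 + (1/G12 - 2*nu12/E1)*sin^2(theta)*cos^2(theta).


cos^4(75) = 0.004487, sin^4(75) = 0.870513, sin^2(75)*cos^2(75) = 0.0625
1/G12 - 2*nu12/E1 = 1/7 - 2*0.27/117 = 0.138242 GPa^-1
1/Ex = 0.004487/117 + 0.870513/7 + 0.138242*0.0625 = 0.1330374 GPa^-1
Ex = 7.52 GPa

7.52 GPa


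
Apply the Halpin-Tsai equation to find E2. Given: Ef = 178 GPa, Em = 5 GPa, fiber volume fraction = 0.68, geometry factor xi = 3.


eta = (Ef/Em - 1)/(Ef/Em + xi) = (35.6 - 1)/(35.6 + 3) = 0.8964
E2 = Em*(1+xi*eta*Vf)/(1-eta*Vf) = 36.22 GPa

36.22 GPa


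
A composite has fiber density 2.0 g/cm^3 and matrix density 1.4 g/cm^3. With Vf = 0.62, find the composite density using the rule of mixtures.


rho_c = rho_f*Vf + rho_m*(1-Vf) = 2.0*0.62 + 1.4*0.38 = 1.772 g/cm^3

1.772 g/cm^3


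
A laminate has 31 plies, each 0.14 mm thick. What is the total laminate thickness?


h = n * t_ply = 31 * 0.14 = 4.34 mm

4.34 mm


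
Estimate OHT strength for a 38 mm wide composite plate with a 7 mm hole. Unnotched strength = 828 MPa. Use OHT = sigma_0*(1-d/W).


OHT = sigma_0*(1-d/W) = 828*(1-7/38) = 675.5 MPa

675.5 MPa


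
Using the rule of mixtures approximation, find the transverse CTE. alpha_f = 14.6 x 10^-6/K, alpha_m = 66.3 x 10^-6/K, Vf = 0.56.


alpha_2 = alpha_f*Vf + alpha_m*(1-Vf) = 14.6*0.56 + 66.3*0.44 = 37.3 x 10^-6/K

37.3 x 10^-6/K


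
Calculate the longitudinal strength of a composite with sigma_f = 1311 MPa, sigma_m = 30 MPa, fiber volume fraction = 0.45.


sigma_1 = sigma_f*Vf + sigma_m*(1-Vf) = 1311*0.45 + 30*0.55 = 606.5 MPa

606.5 MPa


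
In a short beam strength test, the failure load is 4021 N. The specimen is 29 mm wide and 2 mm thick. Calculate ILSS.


ILSS = 3F/(4bh) = 3*4021/(4*29*2) = 52.0 MPa

52.0 MPa


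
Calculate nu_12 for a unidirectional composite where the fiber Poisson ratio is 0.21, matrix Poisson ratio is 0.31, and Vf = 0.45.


nu_12 = nu_f*Vf + nu_m*(1-Vf) = 0.21*0.45 + 0.31*0.55 = 0.265

0.265


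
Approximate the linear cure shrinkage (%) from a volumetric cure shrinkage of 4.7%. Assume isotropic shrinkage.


Linear shrinkage ≈ vol_shrink/3 = 4.7/3 = 1.567%

1.567%


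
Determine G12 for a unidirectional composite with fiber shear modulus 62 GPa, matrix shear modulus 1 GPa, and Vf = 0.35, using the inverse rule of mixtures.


1/G12 = Vf/Gf + (1-Vf)/Gm = 0.35/62 + 0.65/1
G12 = 1.53 GPa

1.53 GPa


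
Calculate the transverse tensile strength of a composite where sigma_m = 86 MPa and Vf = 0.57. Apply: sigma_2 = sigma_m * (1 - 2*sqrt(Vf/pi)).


factor = 1 - 2*sqrt(0.57/pi) = 0.1481
sigma_2 = 86 * 0.1481 = 12.74 MPa

12.74 MPa


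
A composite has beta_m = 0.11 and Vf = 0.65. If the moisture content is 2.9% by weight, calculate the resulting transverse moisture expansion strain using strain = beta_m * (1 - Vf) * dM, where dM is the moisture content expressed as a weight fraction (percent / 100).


dM = 2.9/100 = 0.029
strain = beta_m * (1-Vf) * dM = 0.11 * 0.35 * 0.029 = 0.0011165

0.0011165


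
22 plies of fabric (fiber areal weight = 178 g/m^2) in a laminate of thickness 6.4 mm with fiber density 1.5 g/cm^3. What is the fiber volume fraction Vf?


Vf = n * FAW / (rho_f * h * 1000) = 22 * 178 / (1.5 * 6.4 * 1000) = 0.4079

0.4079


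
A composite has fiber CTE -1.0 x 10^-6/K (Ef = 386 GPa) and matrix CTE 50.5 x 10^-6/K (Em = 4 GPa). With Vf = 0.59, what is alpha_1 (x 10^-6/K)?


E1 = Ef*Vf + Em*(1-Vf) = 229.38
alpha_1 = (alpha_f*Ef*Vf + alpha_m*Em*(1-Vf))/E1 = -0.63 x 10^-6/K

-0.63 x 10^-6/K


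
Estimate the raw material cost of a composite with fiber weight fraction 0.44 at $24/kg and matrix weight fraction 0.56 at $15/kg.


Cost = cost_f*Wf + cost_m*Wm = 24*0.44 + 15*0.56 = $18.96/kg

$18.96/kg


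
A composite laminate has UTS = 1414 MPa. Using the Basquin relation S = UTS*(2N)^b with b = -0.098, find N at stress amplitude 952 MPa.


N = 0.5 * (S/UTS)^(1/b) = 0.5 * (952/1414)^(1/-0.098) = 28.3242 cycles

28.3242 cycles


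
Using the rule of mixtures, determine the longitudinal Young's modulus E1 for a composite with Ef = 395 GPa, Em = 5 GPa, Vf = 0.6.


E1 = Ef*Vf + Em*(1-Vf) = 395*0.6 + 5*0.4 = 239.0 GPa

239.0 GPa


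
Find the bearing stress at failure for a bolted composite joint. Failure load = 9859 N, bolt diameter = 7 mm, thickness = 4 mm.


sigma_br = F/(d*h) = 9859/(7*4) = 352.1 MPa

352.1 MPa


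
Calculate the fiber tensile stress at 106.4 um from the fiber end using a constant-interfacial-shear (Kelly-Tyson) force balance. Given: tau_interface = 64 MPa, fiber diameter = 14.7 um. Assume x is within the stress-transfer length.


Force balance: sigma_f * (pi*d^2/4) = tau * (pi*d) * x  ->  sigma_f = 4 * tau * x / d
sigma_f = 4 * 64 * 106.4 / 14.7 = 1853.0 MPa

1853.0 MPa


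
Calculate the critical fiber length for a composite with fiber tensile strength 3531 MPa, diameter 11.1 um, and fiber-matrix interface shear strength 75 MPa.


Lc = sigma_f * d / (2 * tau_i) = 3531 * 11.1 / (2 * 75) = 261.3 um

261.3 um


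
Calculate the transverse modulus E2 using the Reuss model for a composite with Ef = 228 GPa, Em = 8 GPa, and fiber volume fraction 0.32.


1/E2 = Vf/Ef + (1-Vf)/Em = 0.32/228 + 0.68/8
E2 = 11.57 GPa

11.57 GPa


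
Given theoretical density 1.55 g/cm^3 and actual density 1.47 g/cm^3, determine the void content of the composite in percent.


Void% = (rho_theo - rho_actual)/rho_theo * 100 = (1.55 - 1.47)/1.55 * 100 = 5.16%

5.16%


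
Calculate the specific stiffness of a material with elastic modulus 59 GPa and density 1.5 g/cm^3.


Specific stiffness = E/rho = 59/1.5 = 39.3 GPa/(g/cm^3)

39.3 GPa/(g/cm^3)


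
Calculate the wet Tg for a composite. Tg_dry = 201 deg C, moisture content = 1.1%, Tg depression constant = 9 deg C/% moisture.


Tg_wet = Tg_dry - k*moisture = 201 - 9*1.1 = 191.1 deg C

191.1 deg C


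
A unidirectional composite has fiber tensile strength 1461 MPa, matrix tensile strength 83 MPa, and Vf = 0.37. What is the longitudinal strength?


sigma_1 = sigma_f*Vf + sigma_m*(1-Vf) = 1461*0.37 + 83*0.63 = 592.9 MPa

592.9 MPa


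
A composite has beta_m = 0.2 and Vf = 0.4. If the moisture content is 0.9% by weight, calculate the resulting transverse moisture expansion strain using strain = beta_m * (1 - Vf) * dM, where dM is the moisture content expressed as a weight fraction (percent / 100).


dM = 0.9/100 = 0.009
strain = beta_m * (1-Vf) * dM = 0.2 * 0.6 * 0.009 = 0.00108

0.00108


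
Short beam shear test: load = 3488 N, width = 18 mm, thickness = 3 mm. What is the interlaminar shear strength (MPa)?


ILSS = 3F/(4bh) = 3*3488/(4*18*3) = 48.44 MPa

48.44 MPa


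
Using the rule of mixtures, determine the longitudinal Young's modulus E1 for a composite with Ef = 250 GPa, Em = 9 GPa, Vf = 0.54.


E1 = Ef*Vf + Em*(1-Vf) = 250*0.54 + 9*0.46 = 139.14 GPa

139.14 GPa


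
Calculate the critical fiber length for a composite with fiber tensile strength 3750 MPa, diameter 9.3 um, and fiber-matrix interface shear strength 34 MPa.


Lc = sigma_f * d / (2 * tau_i) = 3750 * 9.3 / (2 * 34) = 512.9 um

512.9 um


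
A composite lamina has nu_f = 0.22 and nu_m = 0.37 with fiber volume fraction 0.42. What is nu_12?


nu_12 = nu_f*Vf + nu_m*(1-Vf) = 0.22*0.42 + 0.37*0.58 = 0.307

0.307


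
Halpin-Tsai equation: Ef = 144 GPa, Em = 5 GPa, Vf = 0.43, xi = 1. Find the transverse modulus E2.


eta = (Ef/Em - 1)/(Ef/Em + xi) = (28.8 - 1)/(28.8 + 1) = 0.9329
E2 = Em*(1+xi*eta*Vf)/(1-eta*Vf) = 11.7 GPa

11.7 GPa


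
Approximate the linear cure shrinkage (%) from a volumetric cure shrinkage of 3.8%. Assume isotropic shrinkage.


Linear shrinkage ≈ vol_shrink/3 = 3.8/3 = 1.267%

1.267%


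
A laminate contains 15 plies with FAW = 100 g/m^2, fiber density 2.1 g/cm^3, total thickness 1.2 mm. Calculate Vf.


Vf = n * FAW / (rho_f * h * 1000) = 15 * 100 / (2.1 * 1.2 * 1000) = 0.5952

0.5952
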